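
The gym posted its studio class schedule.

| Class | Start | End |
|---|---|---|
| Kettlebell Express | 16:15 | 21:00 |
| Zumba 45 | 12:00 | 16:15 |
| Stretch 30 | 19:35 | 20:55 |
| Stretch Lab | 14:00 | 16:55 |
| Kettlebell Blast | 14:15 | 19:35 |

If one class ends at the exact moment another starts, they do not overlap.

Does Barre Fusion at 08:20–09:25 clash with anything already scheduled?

Zumba 45: starts 12:00 at or after Barre Fusion ends 09:25 → clear.
Stretch Lab: starts 14:00 at or after Barre Fusion ends 09:25 → clear.
Kettlebell Blast: starts 14:15 at or after Barre Fusion ends 09:25 → clear.
Kettlebell Express: starts 16:15 at or after Barre Fusion ends 09:25 → clear.
Stretch 30: starts 19:35 at or after Barre Fusion ends 09:25 → clear.

No — it doesn't clash with anything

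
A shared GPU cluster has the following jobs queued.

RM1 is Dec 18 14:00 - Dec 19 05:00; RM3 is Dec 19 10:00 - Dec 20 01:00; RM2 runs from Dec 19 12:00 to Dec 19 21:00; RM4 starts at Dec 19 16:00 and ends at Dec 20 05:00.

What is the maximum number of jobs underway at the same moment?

Walk through starts and ends in time order (an end at T is processed before a start at T):
Dec 18 14:00 start RM1 → 1
Dec 19 05:00 end RM1 → 0
Dec 19 10:00 start RM3 → 1
Dec 19 12:00 start RM2 → 2
Dec 19 16:00 start RM4 → 3
Dec 19 21:00 end RM2 → 2
Dec 20 01:00 end RM3 → 1
Dec 20 05:00 end RM4 → 0
Peak is 3, at Dec 19 16:00 (RM2, RM3, RM4).

3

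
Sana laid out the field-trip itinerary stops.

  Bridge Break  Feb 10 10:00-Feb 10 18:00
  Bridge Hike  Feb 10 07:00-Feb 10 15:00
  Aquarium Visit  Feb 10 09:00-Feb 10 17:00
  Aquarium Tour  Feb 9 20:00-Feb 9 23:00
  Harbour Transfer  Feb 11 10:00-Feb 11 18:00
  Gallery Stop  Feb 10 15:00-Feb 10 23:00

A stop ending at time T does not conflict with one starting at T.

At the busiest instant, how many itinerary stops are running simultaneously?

Sweep the timeline, counting +1 at each start and −1 at each end (ends before starts at a tie):
Feb 9 20:00 start Aquarium Tour → 1
Feb 9 23:00 end Aquarium Tour → 0
Feb 10 07:00 start Bridge Hike → 1
Feb 10 09:00 start Aquarium Visit → 2
Feb 10 10:00 start Bridge Break → 3
Feb 10 15:00 end Bridge Hike → 2
Feb 10 15:00 start Gallery Stop → 3
Feb 10 17:00 end Aquarium Visit → 2
Feb 10 18:00 end Bridge Break → 1
Feb 10 23:00 end Gallery Stop → 0
Feb 11 10:00 start Harbour Transfer → 1
Feb 11 18:00 end Harbour Transfer → 0
Peak is 3, at Feb 10 10:00 (Aquarium Visit, Bridge Break, Bridge Hike).

3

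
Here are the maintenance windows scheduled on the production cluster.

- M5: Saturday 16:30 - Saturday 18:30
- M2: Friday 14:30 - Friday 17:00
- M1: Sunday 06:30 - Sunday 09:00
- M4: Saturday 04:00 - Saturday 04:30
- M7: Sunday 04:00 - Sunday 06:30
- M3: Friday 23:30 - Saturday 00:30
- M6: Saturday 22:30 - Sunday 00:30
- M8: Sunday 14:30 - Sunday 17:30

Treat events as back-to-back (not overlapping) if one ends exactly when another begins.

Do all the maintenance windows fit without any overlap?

Yes

Check each pair: they overlap iff neither finishes before the other starts.
Sorted by start: M2, M3, M4, M5, M6, M7, M1, M8.
M3 starts after M2 ends, so nothing later overlaps M2 either.
M4 starts after M3 ends, so nothing later overlaps M3 either.
M5 starts after M4 ends, so nothing later overlaps M4 either.
M6 starts after M5 ends, so nothing later overlaps M5 either.
M7 starts after M6 ends, so nothing later overlaps M6 either.
M1 starts exactly when M7 ends (back-to-back, no overlap), so nothing later overlaps M7 either.
M8 starts after M1 ends.
Every pair is clear; the schedule has no overlaps.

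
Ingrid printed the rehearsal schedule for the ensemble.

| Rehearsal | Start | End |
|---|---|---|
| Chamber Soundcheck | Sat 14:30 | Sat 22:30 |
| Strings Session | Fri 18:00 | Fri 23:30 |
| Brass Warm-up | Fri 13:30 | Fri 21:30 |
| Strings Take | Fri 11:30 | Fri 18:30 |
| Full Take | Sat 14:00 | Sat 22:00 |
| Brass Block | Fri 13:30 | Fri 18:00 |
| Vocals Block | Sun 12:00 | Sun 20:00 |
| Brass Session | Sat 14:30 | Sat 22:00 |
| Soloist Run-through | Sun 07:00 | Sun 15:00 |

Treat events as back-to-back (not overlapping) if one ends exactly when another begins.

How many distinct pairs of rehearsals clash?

Sorted by start: Strings Take, Brass Warm-up, Brass Block, Strings Session, Full Take, Chamber Soundcheck, Brass Session, Soloist Run-through, Vocals Block.
Brass Warm-up starts before Strings Take ends → Strings Take and Brass Warm-up overlap.
Brass Block starts before Strings Take ends → Strings Take and Brass Block overlap.
Strings Session starts before Strings Take ends → Strings Take and Strings Session overlap.
Full Take starts after Strings Take ends; Strings Take is clear from here.
Brass Block starts before Brass Warm-up ends → Brass Warm-up and Brass Block overlap.
Strings Session starts before Brass Warm-up ends → Brass Warm-up and Strings Session overlap.
Full Take starts after Brass Warm-up ends; Brass Warm-up is clear from here.
Strings Session starts exactly when Brass Block ends (back-to-back, no overlap); Brass Block is clear from here.
Full Take starts after Strings Session ends; Strings Session is clear from here.
Chamber Soundcheck starts before Full Take ends → Full Take and Chamber Soundcheck overlap.
Brass Session starts before Full Take ends → Full Take and Brass Session overlap.
Soloist Run-through starts after Full Take ends; Full Take is clear from here.
Brass Session starts before Chamber Soundcheck ends → Chamber Soundcheck and Brass Session overlap.
Soloist Run-through starts after Chamber Soundcheck ends; Chamber Soundcheck is clear from here.
Soloist Run-through starts after Brass Session ends; Brass Session is clear from here.
Vocals Block starts before Soloist Run-through ends → Soloist Run-through and Vocals Block overlap.
Overlapping pairs: Brass Block & Brass Warm-up, Brass Block & Strings Take, Brass Session & Chamber Soundcheck, Brass Session & Full Take, Brass Warm-up & Strings Session, Brass Warm-up & Strings Take, Chamber Soundcheck & Full Take, Soloist Run-through & Vocals Block, Strings Session & Strings Take — 9 in total.

9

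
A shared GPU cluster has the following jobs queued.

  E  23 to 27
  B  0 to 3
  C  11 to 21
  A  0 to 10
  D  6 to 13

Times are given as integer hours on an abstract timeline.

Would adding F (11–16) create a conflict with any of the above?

A: ends 10 at or before F starts 11 → clear.
B: ends 3 at or before F starts 11 → clear.
D: starts 6 before F ends 16, and ends 13 after F starts 11 → overlap.
C: starts 11 before F ends 16, and ends 21 after F starts 11 → overlap.
E: starts 23 at or after F ends 16 → clear.
F overlaps C, D.

Yes — it overlaps C, D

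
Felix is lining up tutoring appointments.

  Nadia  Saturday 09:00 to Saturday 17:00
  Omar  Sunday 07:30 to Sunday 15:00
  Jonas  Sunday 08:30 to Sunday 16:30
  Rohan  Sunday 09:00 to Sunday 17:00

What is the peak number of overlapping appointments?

3

Sweep the timeline, counting +1 at each start and −1 at each end (ends before starts at a tie):
Saturday 09:00 start Nadia → 1
Saturday 17:00 end Nadia → 0
Sunday 07:30 start Omar → 1
Sunday 08:30 start Jonas → 2
Sunday 09:00 start Rohan → 3
Sunday 15:00 end Omar → 2
Sunday 16:30 end Jonas → 1
Sunday 17:00 end Rohan → 0
Peak is 3, at Sunday 09:00 (Jonas, Omar, Rohan).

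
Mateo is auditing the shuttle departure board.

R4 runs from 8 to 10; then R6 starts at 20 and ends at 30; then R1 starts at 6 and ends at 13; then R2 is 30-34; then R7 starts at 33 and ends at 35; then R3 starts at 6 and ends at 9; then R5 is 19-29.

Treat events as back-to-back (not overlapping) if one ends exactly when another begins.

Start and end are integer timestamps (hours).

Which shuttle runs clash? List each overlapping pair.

R1 & R3, R1 & R4, R2 & R7, R3 & R4, R5 & R6

Check each pair: they overlap iff neither finishes before the other starts.
Sorted by start: R1, R3, R4, R5, R6, R2, R7.
R3 starts before R1 ends → R1 and R3 overlap.
R4 starts before R1 ends → R1 and R4 overlap.
R5 starts after R1 ends, so nothing later overlaps R1 either.
R4 starts before R3 ends → R3 and R4 overlap.
R5 starts after R3 ends, so nothing later overlaps R3 either.
R5 starts after R4 ends, so nothing later overlaps R4 either.
R6 starts before R5 ends → R5 and R6 overlap.
R2 starts after R5 ends, so nothing later overlaps R5 either.
R2 starts exactly when R6 ends (back-to-back, no overlap), so nothing later overlaps R6 either.
R7 starts before R2 ends → R2 and R7 overlap.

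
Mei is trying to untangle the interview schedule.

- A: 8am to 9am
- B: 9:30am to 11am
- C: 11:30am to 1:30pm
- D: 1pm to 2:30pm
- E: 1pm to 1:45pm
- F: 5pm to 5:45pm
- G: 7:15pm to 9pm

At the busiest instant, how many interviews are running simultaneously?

3

Sweep the timeline, counting +1 at each start and −1 at each end (ends before starts at a tie):
8am start A → 1
9am end A → 0
9:30am start B → 1
11am end B → 0
11:30am start C → 1
1pm start D → 2
1pm start E → 3
1:30pm end C → 2
1:45pm end E → 1
2:30pm end D → 0
5pm start F → 1
5:45pm end F → 0
7:15pm start G → 1
9pm end G → 0
Peak is 3, at 1pm (C, D, E).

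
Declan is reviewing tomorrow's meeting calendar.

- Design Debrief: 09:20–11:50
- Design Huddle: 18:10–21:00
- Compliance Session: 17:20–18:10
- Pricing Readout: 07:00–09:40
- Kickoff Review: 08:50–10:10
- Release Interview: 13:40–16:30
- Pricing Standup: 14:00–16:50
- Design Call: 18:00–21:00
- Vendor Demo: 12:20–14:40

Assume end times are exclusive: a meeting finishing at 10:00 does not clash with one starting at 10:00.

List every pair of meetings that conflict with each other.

Sorted by start: Pricing Readout, Kickoff Review, Design Debrief, Vendor Demo, Release Interview, Pricing Standup, Compliance Session, Design Call, Design Huddle.
Kickoff Review starts before Pricing Readout ends → Pricing Readout and Kickoff Review overlap.
Design Debrief starts before Pricing Readout ends → Pricing Readout and Design Debrief overlap.
Vendor Demo starts after Pricing Readout ends, so nothing later overlaps Pricing Readout either.
Design Debrief starts before Kickoff Review ends → Kickoff Review and Design Debrief overlap.
Vendor Demo starts after Kickoff Review ends, so nothing later overlaps Kickoff Review either.
Vendor Demo starts after Design Debrief ends, so nothing later overlaps Design Debrief either.
Release Interview starts before Vendor Demo ends → Vendor Demo and Release Interview overlap.
Pricing Standup starts before Vendor Demo ends → Vendor Demo and Pricing Standup overlap.
Compliance Session starts after Vendor Demo ends, so nothing later overlaps Vendor Demo either.
Pricing Standup starts before Release Interview ends → Release Interview and Pricing Standup overlap.
Compliance Session starts after Release Interview ends, so nothing later overlaps Release Interview either.
Compliance Session starts after Pricing Standup ends, so nothing later overlaps Pricing Standup either.
Design Call starts before Compliance Session ends → Compliance Session and Design Call overlap.
Design Huddle starts exactly when Compliance Session ends (back-to-back, no overlap).
Design Huddle starts before Design Call ends → Design Call and Design Huddle overlap.

Compliance Session & Design Call, Design Call & Design Huddle, Design Debrief & Kickoff Review, Design Debrief & Pricing Readout, Kickoff Review & Pricing Readout, Pricing Standup & Release Interview, Pricing Standup & Vendor Demo, Release Interview & Vendor Demo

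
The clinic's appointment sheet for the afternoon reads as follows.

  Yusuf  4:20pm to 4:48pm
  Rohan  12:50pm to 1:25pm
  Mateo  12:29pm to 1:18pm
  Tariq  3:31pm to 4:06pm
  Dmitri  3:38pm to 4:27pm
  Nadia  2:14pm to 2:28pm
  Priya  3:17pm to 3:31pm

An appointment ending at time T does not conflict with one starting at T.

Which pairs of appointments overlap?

Dmitri & Tariq, Dmitri & Yusuf, Mateo & Rohan

Two intervals overlap when each starts before the other ends.
Sorted by start: Mateo, Rohan, Nadia, Priya, Tariq, Dmitri, Yusuf.
Rohan starts before Mateo ends → Mateo and Rohan overlap.
Nadia starts after Mateo ends, so nothing later overlaps Mateo either.
Nadia starts after Rohan ends, so nothing later overlaps Rohan either.
Priya starts after Nadia ends, so nothing later overlaps Nadia either.
Tariq starts exactly when Priya ends (back-to-back, no overlap), so nothing later overlaps Priya either.
Dmitri starts before Tariq ends → Tariq and Dmitri overlap.
Yusuf starts after Tariq ends.
Yusuf starts before Dmitri ends → Dmitri and Yusuf overlap.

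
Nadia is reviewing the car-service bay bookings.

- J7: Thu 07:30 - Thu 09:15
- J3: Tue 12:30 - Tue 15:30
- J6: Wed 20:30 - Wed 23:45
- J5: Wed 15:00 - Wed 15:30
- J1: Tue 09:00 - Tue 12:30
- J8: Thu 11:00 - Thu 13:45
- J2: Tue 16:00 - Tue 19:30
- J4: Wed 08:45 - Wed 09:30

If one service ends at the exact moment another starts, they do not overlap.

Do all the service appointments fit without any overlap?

Yes

Sorted by start: J1, J3, J2, J4, J5, J6, J7, J8.
J3 starts exactly when J1 ends (back-to-back, no overlap), so nothing later overlaps J1 either.
J2 starts after J3 ends, so nothing later overlaps J3 either.
J4 starts after J2 ends, so nothing later overlaps J2 either.
J5 starts after J4 ends, so nothing later overlaps J4 either.
J6 starts after J5 ends, so nothing later overlaps J5 either.
J7 starts after J6 ends, so nothing later overlaps J6 either.
J8 starts after J7 ends.
Every pair is clear; the schedule has no overlaps.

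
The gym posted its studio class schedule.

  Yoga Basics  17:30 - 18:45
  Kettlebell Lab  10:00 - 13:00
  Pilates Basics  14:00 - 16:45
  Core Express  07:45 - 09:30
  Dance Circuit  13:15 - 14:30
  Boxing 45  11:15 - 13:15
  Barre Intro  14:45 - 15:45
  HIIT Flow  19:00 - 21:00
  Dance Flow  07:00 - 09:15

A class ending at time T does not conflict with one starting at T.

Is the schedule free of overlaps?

Two intervals overlap when each starts before the other ends.
Sorted by start: Dance Flow, Core Express, Kettlebell Lab, Boxing 45, Dance Circuit, Pilates Basics, Barre Intro, Yoga Basics, HIIT Flow.
Core Express starts before Dance Flow ends → Dance Flow and Core Express overlap.
That's a conflict, so the schedule is not conflict-free.

No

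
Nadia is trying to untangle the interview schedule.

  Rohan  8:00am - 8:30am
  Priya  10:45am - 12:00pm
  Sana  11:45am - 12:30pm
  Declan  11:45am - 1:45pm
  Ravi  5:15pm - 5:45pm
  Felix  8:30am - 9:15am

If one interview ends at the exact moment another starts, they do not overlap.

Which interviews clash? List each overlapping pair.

Declan & Priya, Declan & Sana, Priya & Sana

Sorted by start: Rohan, Felix, Priya, Sana, Declan, Ravi.
Felix starts exactly when Rohan ends (back-to-back, no overlap); Rohan is clear from here.
Priya starts after Felix ends; Felix is clear from here.
Sana starts before Priya ends → Priya and Sana overlap.
Declan starts before Priya ends → Priya and Declan overlap.
Ravi starts after Priya ends.
Declan starts before Sana ends → Sana and Declan overlap.
Ravi starts after Sana ends.
Ravi starts after Declan ends.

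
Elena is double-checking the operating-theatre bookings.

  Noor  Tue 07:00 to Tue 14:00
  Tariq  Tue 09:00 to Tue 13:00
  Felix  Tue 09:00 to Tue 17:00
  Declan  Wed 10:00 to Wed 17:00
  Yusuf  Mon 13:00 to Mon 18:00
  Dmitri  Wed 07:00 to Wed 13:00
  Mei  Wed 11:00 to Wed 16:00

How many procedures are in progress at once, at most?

3

Sweep the timeline, counting +1 at each start and −1 at each end (ends before starts at a tie):
Mon 13:00 start Yusuf → 1
Mon 18:00 end Yusuf → 0
Tue 07:00 start Noor → 1
Tue 09:00 start Felix → 2
Tue 09:00 start Tariq → 3
Tue 13:00 end Tariq → 2
Tue 14:00 end Noor → 1
Tue 17:00 end Felix → 0
Wed 07:00 start Dmitri → 1
Wed 10:00 start Declan → 2
Wed 11:00 start Mei → 3
Wed 13:00 end Dmitri → 2
Wed 16:00 end Mei → 1
Wed 17:00 end Declan → 0
Peak is 3, at Tue 09:00 (Felix, Noor, Tariq).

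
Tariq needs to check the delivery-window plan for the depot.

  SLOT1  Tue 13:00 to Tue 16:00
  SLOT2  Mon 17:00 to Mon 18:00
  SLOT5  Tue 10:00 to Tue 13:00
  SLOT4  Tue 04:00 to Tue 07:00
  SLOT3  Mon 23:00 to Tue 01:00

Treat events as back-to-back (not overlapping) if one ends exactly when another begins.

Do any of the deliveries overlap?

No

Check each pair: they overlap iff neither finishes before the other starts.
Sorted by start: SLOT2, SLOT3, SLOT4, SLOT5, SLOT1.
SLOT3 starts after SLOT2 ends; SLOT2 is clear from here.
SLOT4 starts after SLOT3 ends; SLOT3 is clear from here.
SLOT5 starts after SLOT4 ends; SLOT4 is clear from here.
SLOT1 starts exactly when SLOT5 ends (back-to-back, no overlap).
Every pair is clear; the schedule has no overlaps.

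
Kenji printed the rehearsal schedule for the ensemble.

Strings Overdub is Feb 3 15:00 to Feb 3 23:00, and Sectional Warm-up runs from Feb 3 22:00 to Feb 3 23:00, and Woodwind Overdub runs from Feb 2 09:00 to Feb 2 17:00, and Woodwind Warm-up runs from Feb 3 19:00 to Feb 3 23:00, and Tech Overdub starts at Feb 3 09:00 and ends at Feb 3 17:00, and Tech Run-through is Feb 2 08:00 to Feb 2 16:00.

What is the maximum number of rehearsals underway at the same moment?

Walk through starts and ends in time order (an end at T is processed before a start at T):
Feb 2 08:00 start Tech Run-through → 1
Feb 2 09:00 start Woodwind Overdub → 2
Feb 2 16:00 end Tech Run-through → 1
Feb 2 17:00 end Woodwind Overdub → 0
Feb 3 09:00 start Tech Overdub → 1
Feb 3 15:00 start Strings Overdub → 2
Feb 3 17:00 end Tech Overdub → 1
Feb 3 19:00 start Woodwind Warm-up → 2
Feb 3 22:00 start Sectional Warm-up → 3
Feb 3 23:00 end Sectional Warm-up → 2
Feb 3 23:00 end Strings Overdub → 1
Feb 3 23:00 end Woodwind Warm-up → 0
Peak is 3, at Feb 3 22:00 (Sectional Warm-up, Strings Overdub, Woodwind Warm-up).

3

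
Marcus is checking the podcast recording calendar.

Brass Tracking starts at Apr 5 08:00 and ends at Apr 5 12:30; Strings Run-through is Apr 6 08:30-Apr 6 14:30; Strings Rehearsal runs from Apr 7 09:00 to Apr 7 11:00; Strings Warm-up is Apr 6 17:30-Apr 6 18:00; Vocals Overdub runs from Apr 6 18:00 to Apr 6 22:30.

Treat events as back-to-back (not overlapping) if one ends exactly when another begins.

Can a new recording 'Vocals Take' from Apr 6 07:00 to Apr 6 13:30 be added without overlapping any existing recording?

No — it overlaps Strings Run-through

Brass Tracking: ends Apr 5 12:30 at or before Vocals Take starts Apr 6 07:00 → clear.
Strings Run-through: starts Apr 6 08:30 before Vocals Take ends Apr 6 13:30, and ends Apr 6 14:30 after Vocals Take starts Apr 6 07:00 → overlap.
Strings Warm-up: starts Apr 6 17:30 at or after Vocals Take ends Apr 6 13:30 → clear.
Vocals Overdub: starts Apr 6 18:00 at or after Vocals Take ends Apr 6 13:30 → clear.
Strings Rehearsal: starts Apr 7 09:00 at or after Vocals Take ends Apr 6 13:30 → clear.
Vocals Take overlaps Strings Run-through.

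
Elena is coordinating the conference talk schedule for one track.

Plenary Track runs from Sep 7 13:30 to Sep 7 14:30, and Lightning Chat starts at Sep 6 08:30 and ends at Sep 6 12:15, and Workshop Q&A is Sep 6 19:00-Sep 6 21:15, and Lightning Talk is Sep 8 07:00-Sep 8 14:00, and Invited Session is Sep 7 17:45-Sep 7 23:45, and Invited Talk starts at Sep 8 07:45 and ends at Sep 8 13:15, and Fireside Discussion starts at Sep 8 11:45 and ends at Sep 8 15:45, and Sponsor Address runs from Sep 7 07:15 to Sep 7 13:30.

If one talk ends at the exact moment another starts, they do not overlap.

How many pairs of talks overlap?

Sorted by start: Lightning Chat, Workshop Q&A, Sponsor Address, Plenary Track, Invited Session, Lightning Talk, Invited Talk, Fireside Discussion.
Workshop Q&A starts after Lightning Chat ends, so nothing later overlaps Lightning Chat either.
Sponsor Address starts after Workshop Q&A ends, so nothing later overlaps Workshop Q&A either.
Plenary Track starts exactly when Sponsor Address ends (back-to-back, no overlap), so nothing later overlaps Sponsor Address either.
Invited Session starts after Plenary Track ends, so nothing later overlaps Plenary Track either.
Lightning Talk starts after Invited Session ends, so nothing later overlaps Invited Session either.
Invited Talk starts before Lightning Talk ends → Lightning Talk and Invited Talk overlap.
Fireside Discussion starts before Lightning Talk ends → Lightning Talk and Fireside Discussion overlap.
Fireside Discussion starts before Invited Talk ends → Invited Talk and Fireside Discussion overlap.
Overlapping pairs: Fireside Discussion & Invited Talk, Fireside Discussion & Lightning Talk, Invited Talk & Lightning Talk — 3 in total.

3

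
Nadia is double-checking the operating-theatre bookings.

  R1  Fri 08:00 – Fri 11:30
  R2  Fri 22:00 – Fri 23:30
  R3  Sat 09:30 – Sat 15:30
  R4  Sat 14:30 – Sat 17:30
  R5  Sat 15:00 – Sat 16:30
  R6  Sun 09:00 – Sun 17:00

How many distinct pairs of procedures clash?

3

Sorted by start: R1, R2, R3, R4, R5, R6.
R2 starts after R1 ends — done with R1.
R3 starts after R2 ends — done with R2.
R4 starts before R3 ends → R3 and R4 overlap.
R5 starts before R3 ends → R3 and R5 overlap.
R6 starts after R3 ends.
R5 starts before R4 ends → R4 and R5 overlap.
R6 starts after R4 ends.
R6 starts after R5 ends.
Overlapping pairs: R3 & R4, R3 & R5, R4 & R5 — 3 in total.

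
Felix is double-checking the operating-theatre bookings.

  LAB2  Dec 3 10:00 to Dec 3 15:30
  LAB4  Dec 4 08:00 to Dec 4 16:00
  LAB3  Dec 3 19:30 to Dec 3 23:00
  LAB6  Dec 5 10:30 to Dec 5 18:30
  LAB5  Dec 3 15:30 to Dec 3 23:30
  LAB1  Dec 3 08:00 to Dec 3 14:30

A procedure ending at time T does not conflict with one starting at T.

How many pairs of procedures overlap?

Sorted by start: LAB1, LAB2, LAB5, LAB3, LAB4, LAB6.
LAB2 starts before LAB1 ends → LAB1 and LAB2 overlap.
LAB5 starts after LAB1 ends, so LAB1 has no further overlaps.
LAB5 starts exactly when LAB2 ends (back-to-back, no overlap), so LAB2 has no further overlaps.
LAB3 starts before LAB5 ends → LAB5 and LAB3 overlap.
LAB4 starts after LAB5 ends, so LAB5 has no further overlaps.
LAB4 starts after LAB3 ends, so LAB3 has no further overlaps.
LAB6 starts after LAB4 ends.
Overlapping pairs: LAB1 & LAB2, LAB3 & LAB5 — 2 in total.

2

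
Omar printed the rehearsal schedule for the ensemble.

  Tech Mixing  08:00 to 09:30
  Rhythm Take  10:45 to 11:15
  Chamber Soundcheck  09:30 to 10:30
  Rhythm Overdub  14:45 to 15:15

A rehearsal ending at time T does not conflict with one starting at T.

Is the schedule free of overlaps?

Sorted by start: Tech Mixing, Chamber Soundcheck, Rhythm Take, Rhythm Overdub.
Chamber Soundcheck starts exactly when Tech Mixing ends (back-to-back, no overlap), so nothing later overlaps Tech Mixing either.
Rhythm Take starts after Chamber Soundcheck ends, so nothing later overlaps Chamber Soundcheck either.
Rhythm Overdub starts after Rhythm Take ends.
Every pair is clear; the schedule has no overlaps.

Yes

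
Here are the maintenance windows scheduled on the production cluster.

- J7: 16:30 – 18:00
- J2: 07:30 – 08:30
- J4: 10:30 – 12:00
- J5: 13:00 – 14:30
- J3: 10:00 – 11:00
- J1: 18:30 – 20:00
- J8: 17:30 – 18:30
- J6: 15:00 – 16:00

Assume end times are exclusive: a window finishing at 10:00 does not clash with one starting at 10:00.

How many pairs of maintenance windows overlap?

Sorted by start: J2, J3, J4, J5, J6, J7, J8, J1.
J3 starts after J2 ends, so nothing later overlaps J2 either.
J4 starts before J3 ends → J3 and J4 overlap.
J5 starts after J3 ends, so nothing later overlaps J3 either.
J5 starts after J4 ends, so nothing later overlaps J4 either.
J6 starts after J5 ends, so nothing later overlaps J5 either.
J7 starts after J6 ends, so nothing later overlaps J6 either.
J8 starts before J7 ends → J7 and J8 overlap.
J1 starts after J7 ends.
J1 starts exactly when J8 ends (back-to-back, no overlap).
Overlapping pairs: J3 & J4, J7 & J8 — 2 in total.

2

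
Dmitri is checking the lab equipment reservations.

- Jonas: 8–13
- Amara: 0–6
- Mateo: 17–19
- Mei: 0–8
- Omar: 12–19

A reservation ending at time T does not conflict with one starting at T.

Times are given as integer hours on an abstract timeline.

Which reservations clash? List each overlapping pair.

Amara & Mei, Jonas & Omar, Mateo & Omar

Sorted by start: Mei, Amara, Jonas, Omar, Mateo.
Amara starts before Mei ends → Mei and Amara overlap.
Jonas starts exactly when Mei ends (back-to-back, no overlap) — done with Mei.
Jonas starts after Amara ends — done with Amara.
Omar starts before Jonas ends → Jonas and Omar overlap.
Mateo starts after Jonas ends.
Mateo starts before Omar ends → Omar and Mateo overlap.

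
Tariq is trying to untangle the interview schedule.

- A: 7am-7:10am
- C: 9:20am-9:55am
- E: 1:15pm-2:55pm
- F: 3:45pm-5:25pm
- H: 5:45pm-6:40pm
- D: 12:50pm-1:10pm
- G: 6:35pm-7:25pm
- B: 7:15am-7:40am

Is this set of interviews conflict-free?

Sorted by start: A, B, C, D, E, F, H, G.
B starts after A ends — done with A.
C starts after B ends — done with B.
D starts after C ends — done with C.
E starts after D ends — done with D.
F starts after E ends — done with E.
H starts after F ends — done with F.
G starts before H ends → H and G overlap.
That's a conflict, so the schedule is not conflict-free.

No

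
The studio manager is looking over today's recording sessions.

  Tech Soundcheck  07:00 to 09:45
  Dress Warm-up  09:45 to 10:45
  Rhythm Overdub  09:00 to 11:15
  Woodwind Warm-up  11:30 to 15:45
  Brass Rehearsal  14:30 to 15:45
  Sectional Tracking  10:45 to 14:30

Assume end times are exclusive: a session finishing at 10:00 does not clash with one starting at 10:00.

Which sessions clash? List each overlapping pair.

Check each pair: they overlap iff neither finishes before the other starts.
Sorted by start: Tech Soundcheck, Rhythm Overdub, Dress Warm-up, Sectional Tracking, Woodwind Warm-up, Brass Rehearsal.
Rhythm Overdub starts before Tech Soundcheck ends → Tech Soundcheck and Rhythm Overdub overlap.
Dress Warm-up starts exactly when Tech Soundcheck ends (back-to-back, no overlap) — done with Tech Soundcheck.
Dress Warm-up starts before Rhythm Overdub ends → Rhythm Overdub and Dress Warm-up overlap.
Sectional Tracking starts before Rhythm Overdub ends → Rhythm Overdub and Sectional Tracking overlap.
Woodwind Warm-up starts after Rhythm Overdub ends — done with Rhythm Overdub.
Sectional Tracking starts exactly when Dress Warm-up ends (back-to-back, no overlap) — done with Dress Warm-up.
Woodwind Warm-up starts before Sectional Tracking ends → Sectional Tracking and Woodwind Warm-up overlap.
Brass Rehearsal starts exactly when Sectional Tracking ends (back-to-back, no overlap).
Brass Rehearsal starts before Woodwind Warm-up ends → Woodwind Warm-up and Brass Rehearsal overlap.

Brass Rehearsal & Woodwind Warm-up, Dress Warm-up & Rhythm Overdub, Rhythm Overdub & Sectional Tracking, Rhythm Overdub & Tech Soundcheck, Sectional Tracking & Woodwind Warm-up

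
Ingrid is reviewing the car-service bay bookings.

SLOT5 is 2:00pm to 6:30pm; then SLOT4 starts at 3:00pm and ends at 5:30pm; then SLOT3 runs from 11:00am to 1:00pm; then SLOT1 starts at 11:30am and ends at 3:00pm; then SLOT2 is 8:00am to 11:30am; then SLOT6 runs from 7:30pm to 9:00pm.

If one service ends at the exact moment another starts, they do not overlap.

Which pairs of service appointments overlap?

SLOT1 & SLOT3, SLOT1 & SLOT5, SLOT2 & SLOT3, SLOT4 & SLOT5

Check each pair: they overlap iff neither finishes before the other starts.
Sorted by start: SLOT2, SLOT3, SLOT1, SLOT5, SLOT4, SLOT6.
SLOT3 starts before SLOT2 ends → SLOT2 and SLOT3 overlap.
SLOT1 starts exactly when SLOT2 ends (back-to-back, no overlap), so SLOT2 has no further overlaps.
SLOT1 starts before SLOT3 ends → SLOT3 and SLOT1 overlap.
SLOT5 starts after SLOT3 ends, so SLOT3 has no further overlaps.
SLOT5 starts before SLOT1 ends → SLOT1 and SLOT5 overlap.
SLOT4 starts exactly when SLOT1 ends (back-to-back, no overlap), so SLOT1 has no further overlaps.
SLOT4 starts before SLOT5 ends → SLOT5 and SLOT4 overlap.
SLOT6 starts after SLOT5 ends.
SLOT6 starts after SLOT4 ends.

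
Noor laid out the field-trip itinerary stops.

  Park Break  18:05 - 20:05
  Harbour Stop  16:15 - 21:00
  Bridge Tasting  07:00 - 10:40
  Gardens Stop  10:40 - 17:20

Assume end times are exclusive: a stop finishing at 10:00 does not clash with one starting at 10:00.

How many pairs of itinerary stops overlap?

Sorted by start: Bridge Tasting, Gardens Stop, Harbour Stop, Park Break.
Gardens Stop starts exactly when Bridge Tasting ends (back-to-back, no overlap) — done with Bridge Tasting.
Harbour Stop starts before Gardens Stop ends → Gardens Stop and Harbour Stop overlap.
Park Break starts after Gardens Stop ends.
Park Break starts before Harbour Stop ends → Harbour Stop and Park Break overlap.
Overlapping pairs: Gardens Stop & Harbour Stop, Harbour Stop & Park Break — 2 in total.

2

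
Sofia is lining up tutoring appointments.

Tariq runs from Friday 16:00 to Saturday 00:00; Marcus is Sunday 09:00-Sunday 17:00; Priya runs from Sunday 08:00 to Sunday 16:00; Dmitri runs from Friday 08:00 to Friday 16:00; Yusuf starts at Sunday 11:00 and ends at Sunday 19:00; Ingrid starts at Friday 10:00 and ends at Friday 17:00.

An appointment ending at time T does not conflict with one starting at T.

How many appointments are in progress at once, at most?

3

Sweep the timeline, counting +1 at each start and −1 at each end (ends before starts at a tie):
Friday 08:00 start Dmitri → 1
Friday 10:00 start Ingrid → 2
Friday 16:00 end Dmitri → 1
Friday 16:00 start Tariq → 2
Friday 17:00 end Ingrid → 1
Saturday 00:00 end Tariq → 0
Sunday 08:00 start Priya → 1
Sunday 09:00 start Marcus → 2
Sunday 11:00 start Yusuf → 3
Sunday 16:00 end Priya → 2
Sunday 17:00 end Marcus → 1
Sunday 19:00 end Yusuf → 0
Peak is 3, at Sunday 11:00 (Marcus, Priya, Yusuf).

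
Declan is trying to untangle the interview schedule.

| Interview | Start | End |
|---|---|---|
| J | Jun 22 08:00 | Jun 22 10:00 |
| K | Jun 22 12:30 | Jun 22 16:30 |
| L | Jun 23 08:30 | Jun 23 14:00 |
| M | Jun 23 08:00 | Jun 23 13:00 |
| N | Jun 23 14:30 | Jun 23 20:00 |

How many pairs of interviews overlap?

1

Sorted by start: J, K, M, L, N.
K starts after J ends, so nothing later overlaps J either.
M starts after K ends, so nothing later overlaps K either.
L starts before M ends → M and L overlap.
N starts after M ends.
N starts after L ends.
Overlapping pairs: L & M — 1 in total.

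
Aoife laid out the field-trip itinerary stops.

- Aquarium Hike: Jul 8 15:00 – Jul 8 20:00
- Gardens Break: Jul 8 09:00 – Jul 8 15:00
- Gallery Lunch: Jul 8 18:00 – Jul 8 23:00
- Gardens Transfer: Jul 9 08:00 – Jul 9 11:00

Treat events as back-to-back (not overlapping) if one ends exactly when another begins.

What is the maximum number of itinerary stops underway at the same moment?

Sweep the timeline, counting +1 at each start and −1 at each end (ends before starts at a tie):
Jul 8 09:00 start Gardens Break → 1
Jul 8 15:00 end Gardens Break → 0
Jul 8 15:00 start Aquarium Hike → 1
Jul 8 18:00 start Gallery Lunch → 2
Jul 8 20:00 end Aquarium Hike → 1
Jul 8 23:00 end Gallery Lunch → 0
Jul 9 08:00 start Gardens Transfer → 1
Jul 9 11:00 end Gardens Transfer → 0
Peak is 2, at Jul 8 18:00 (Aquarium Hike, Gallery Lunch).

2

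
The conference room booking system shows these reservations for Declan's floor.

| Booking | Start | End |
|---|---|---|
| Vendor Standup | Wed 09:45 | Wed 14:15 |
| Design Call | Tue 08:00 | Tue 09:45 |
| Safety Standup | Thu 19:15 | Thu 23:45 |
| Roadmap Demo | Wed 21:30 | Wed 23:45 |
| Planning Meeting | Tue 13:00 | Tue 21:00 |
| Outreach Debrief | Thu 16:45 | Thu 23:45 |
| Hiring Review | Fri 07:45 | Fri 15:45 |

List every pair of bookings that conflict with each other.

Outreach Debrief & Safety Standup

Sorted by start: Design Call, Planning Meeting, Vendor Standup, Roadmap Demo, Outreach Debrief, Safety Standup, Hiring Review.
Planning Meeting starts after Design Call ends, so Design Call has no further overlaps.
Vendor Standup starts after Planning Meeting ends, so Planning Meeting has no further overlaps.
Roadmap Demo starts after Vendor Standup ends, so Vendor Standup has no further overlaps.
Outreach Debrief starts after Roadmap Demo ends, so Roadmap Demo has no further overlaps.
Safety Standup starts before Outreach Debrief ends → Outreach Debrief and Safety Standup overlap.
Hiring Review starts after Outreach Debrief ends.
Hiring Review starts after Safety Standup ends.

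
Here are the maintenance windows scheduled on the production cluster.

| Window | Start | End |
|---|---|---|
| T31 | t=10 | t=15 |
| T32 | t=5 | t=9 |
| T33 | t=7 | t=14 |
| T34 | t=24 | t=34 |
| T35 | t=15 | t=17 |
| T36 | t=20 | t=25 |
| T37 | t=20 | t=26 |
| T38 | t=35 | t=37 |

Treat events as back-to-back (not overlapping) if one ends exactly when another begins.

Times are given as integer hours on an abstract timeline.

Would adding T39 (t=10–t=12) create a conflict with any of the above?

Yes — it overlaps T31, T33

T32: ends t=9 at or before T39 starts t=10 → clear.
T33: starts t=7 before T39 ends t=12, and ends t=14 after T39 starts t=10 → overlap.
T31: starts t=10 before T39 ends t=12, and ends t=15 after T39 starts t=10 → overlap.
T35: starts t=15 at or after T39 ends t=12 → clear.
T36: starts t=20 at or after T39 ends t=12 → clear.
T37: starts t=20 at or after T39 ends t=12 → clear.
T34: starts t=24 at or after T39 ends t=12 → clear.
T38: starts t=35 at or after T39 ends t=12 → clear.
T39 overlaps T31, T33.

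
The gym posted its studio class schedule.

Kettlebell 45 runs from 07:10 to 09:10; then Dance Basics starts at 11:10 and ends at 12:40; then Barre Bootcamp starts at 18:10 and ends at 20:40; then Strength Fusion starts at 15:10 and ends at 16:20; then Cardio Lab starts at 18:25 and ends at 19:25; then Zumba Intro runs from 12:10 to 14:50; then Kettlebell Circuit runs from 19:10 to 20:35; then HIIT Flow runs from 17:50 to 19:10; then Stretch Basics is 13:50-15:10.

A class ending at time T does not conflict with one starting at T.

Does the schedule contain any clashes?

Yes

Sorted by start: Kettlebell 45, Dance Basics, Zumba Intro, Stretch Basics, Strength Fusion, HIIT Flow, Barre Bootcamp, Cardio Lab, Kettlebell Circuit.
Dance Basics starts after Kettlebell 45 ends, so nothing later overlaps Kettlebell 45 either.
Zumba Intro starts before Dance Basics ends → Dance Basics and Zumba Intro overlap.
That's a conflict, so the schedule is not conflict-free.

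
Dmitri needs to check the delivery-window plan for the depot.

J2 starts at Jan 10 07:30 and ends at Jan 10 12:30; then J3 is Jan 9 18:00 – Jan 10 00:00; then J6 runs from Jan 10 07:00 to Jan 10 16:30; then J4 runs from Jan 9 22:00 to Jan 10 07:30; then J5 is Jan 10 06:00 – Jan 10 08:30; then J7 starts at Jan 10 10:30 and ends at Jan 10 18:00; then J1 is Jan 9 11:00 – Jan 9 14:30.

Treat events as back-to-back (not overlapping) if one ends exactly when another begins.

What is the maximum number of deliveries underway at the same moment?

Sort all start/end points and keep a running count:
Jan 9 11:00 start J1 → 1
Jan 9 14:30 end J1 → 0
Jan 9 18:00 start J3 → 1
Jan 9 22:00 start J4 → 2
Jan 10 00:00 end J3 → 1
Jan 10 06:00 start J5 → 2
Jan 10 07:00 start J6 → 3
Jan 10 07:30 end J4 → 2
Jan 10 07:30 start J2 → 3
Jan 10 08:30 end J5 → 2
Jan 10 10:30 start J7 → 3
Jan 10 12:30 end J2 → 2
Jan 10 16:30 end J6 → 1
Jan 10 18:00 end J7 → 0
Peak is 3, at Jan 10 07:00 (J4, J5, J6).

3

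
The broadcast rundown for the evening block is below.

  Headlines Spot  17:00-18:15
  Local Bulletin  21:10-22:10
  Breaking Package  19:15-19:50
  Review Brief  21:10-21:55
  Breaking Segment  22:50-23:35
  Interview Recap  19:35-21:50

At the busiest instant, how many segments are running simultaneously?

Sweep the timeline, counting +1 at each start and −1 at each end (ends before starts at a tie):
17:00 start Headlines Spot → 1
18:15 end Headlines Spot → 0
19:15 start Breaking Package → 1
19:35 start Interview Recap → 2
19:50 end Breaking Package → 1
21:10 start Local Bulletin → 2
21:10 start Review Brief → 3
21:50 end Interview Recap → 2
21:55 end Review Brief → 1
22:10 end Local Bulletin → 0
22:50 start Breaking Segment → 1
23:35 end Breaking Segment → 0
Peak is 3, at 21:10 (Interview Recap, Local Bulletin, Review Brief).

3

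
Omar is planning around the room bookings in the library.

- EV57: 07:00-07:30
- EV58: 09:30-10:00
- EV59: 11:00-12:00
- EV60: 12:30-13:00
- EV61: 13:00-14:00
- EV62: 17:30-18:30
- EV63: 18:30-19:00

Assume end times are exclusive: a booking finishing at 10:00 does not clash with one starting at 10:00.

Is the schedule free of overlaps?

Yes

Sorted by start: EV57, EV58, EV59, EV60, EV61, EV62, EV63.
EV58 starts after EV57 ends — done with EV57.
EV59 starts after EV58 ends — done with EV58.
EV60 starts after EV59 ends — done with EV59.
EV61 starts exactly when EV60 ends (back-to-back, no overlap) — done with EV60.
EV62 starts after EV61 ends — done with EV61.
EV63 starts exactly when EV62 ends (back-to-back, no overlap).
Every pair is clear; the schedule has no overlaps.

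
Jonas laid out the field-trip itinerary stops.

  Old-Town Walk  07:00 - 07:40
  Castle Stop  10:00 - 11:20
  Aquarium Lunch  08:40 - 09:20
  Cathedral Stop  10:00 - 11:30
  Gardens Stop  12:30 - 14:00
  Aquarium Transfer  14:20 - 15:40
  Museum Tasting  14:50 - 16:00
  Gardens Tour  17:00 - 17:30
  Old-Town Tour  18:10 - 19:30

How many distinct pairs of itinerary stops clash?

Sorted by start: Old-Town Walk, Aquarium Lunch, Castle Stop, Cathedral Stop, Gardens Stop, Aquarium Transfer, Museum Tasting, Gardens Tour, Old-Town Tour.
Aquarium Lunch starts after Old-Town Walk ends, so nothing later overlaps Old-Town Walk either.
Castle Stop starts after Aquarium Lunch ends, so nothing later overlaps Aquarium Lunch either.
Cathedral Stop starts before Castle Stop ends → Castle Stop and Cathedral Stop overlap.
Gardens Stop starts after Castle Stop ends, so nothing later overlaps Castle Stop either.
Gardens Stop starts after Cathedral Stop ends, so nothing later overlaps Cathedral Stop either.
Aquarium Transfer starts after Gardens Stop ends, so nothing later overlaps Gardens Stop either.
Museum Tasting starts before Aquarium Transfer ends → Aquarium Transfer and Museum Tasting overlap.
Gardens Tour starts after Aquarium Transfer ends, so nothing later overlaps Aquarium Transfer either.
Gardens Tour starts after Museum Tasting ends, so nothing later overlaps Museum Tasting either.
Old-Town Tour starts after Gardens Tour ends.
Overlapping pairs: Aquarium Transfer & Museum Tasting, Castle Stop & Cathedral Stop — 2 in total.

2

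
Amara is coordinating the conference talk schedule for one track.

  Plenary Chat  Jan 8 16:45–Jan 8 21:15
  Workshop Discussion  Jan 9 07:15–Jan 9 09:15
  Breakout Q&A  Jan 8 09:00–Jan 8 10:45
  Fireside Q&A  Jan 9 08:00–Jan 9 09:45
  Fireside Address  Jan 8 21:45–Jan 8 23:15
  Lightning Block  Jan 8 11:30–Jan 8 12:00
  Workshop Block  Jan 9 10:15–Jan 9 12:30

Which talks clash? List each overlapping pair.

Fireside Q&A & Workshop Discussion

Sorted by start: Breakout Q&A, Lightning Block, Plenary Chat, Fireside Address, Workshop Discussion, Fireside Q&A, Workshop Block.
Lightning Block starts after Breakout Q&A ends — done with Breakout Q&A.
Plenary Chat starts after Lightning Block ends — done with Lightning Block.
Fireside Address starts after Plenary Chat ends — done with Plenary Chat.
Workshop Discussion starts after Fireside Address ends — done with Fireside Address.
Fireside Q&A starts before Workshop Discussion ends → Workshop Discussion and Fireside Q&A overlap.
Workshop Block starts after Workshop Discussion ends.
Workshop Block starts after Fireside Q&A ends.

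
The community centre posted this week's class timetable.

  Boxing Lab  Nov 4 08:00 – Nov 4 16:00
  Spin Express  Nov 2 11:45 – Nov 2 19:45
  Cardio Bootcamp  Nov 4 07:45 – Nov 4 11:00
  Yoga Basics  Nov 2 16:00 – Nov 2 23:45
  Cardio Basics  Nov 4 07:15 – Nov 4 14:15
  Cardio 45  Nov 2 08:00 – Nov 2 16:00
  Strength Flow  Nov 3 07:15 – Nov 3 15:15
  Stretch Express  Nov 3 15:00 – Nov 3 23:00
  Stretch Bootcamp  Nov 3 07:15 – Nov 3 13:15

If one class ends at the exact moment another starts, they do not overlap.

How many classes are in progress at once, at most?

3

Walk through starts and ends in time order (an end at T is processed before a start at T):
Nov 2 08:00 start Cardio 45 → 1
Nov 2 11:45 start Spin Express → 2
Nov 2 16:00 end Cardio 45 → 1
Nov 2 16:00 start Yoga Basics → 2
Nov 2 19:45 end Spin Express → 1
Nov 2 23:45 end Yoga Basics → 0
Nov 3 07:15 start Strength Flow → 1
Nov 3 07:15 start Stretch Bootcamp → 2
Nov 3 13:15 end Stretch Bootcamp → 1
Nov 3 15:00 start Stretch Express → 2
Nov 3 15:15 end Strength Flow → 1
Nov 3 23:00 end Stretch Express → 0
Nov 4 07:15 start Cardio Basics → 1
Nov 4 07:45 start Cardio Bootcamp → 2
Nov 4 08:00 start Boxing Lab → 3
Nov 4 11:00 end Cardio Bootcamp → 2
Nov 4 14:15 end Cardio Basics → 1
Nov 4 16:00 end Boxing Lab → 0
Peak is 3, at Nov 4 08:00 (Boxing Lab, Cardio Basics, Cardio Bootcamp).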